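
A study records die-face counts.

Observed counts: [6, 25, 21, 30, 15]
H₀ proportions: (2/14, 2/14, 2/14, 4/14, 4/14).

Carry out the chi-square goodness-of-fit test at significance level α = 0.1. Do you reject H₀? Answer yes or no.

reject H₀: yes

n = 97; E_i = n·p_i = [13.86, 13.86, 13.86, 27.71, 27.71]
χ² = (6−13.86)²/13.86 + (25−13.86)²/13.86 + (21−13.86)²/13.86 + (30−27.71)²/27.71 + (15−27.71)²/27.71 = 23.1186
df = 4
p-value (upper-tail) = 0.00012
At α=0.1: p < α → reject H₀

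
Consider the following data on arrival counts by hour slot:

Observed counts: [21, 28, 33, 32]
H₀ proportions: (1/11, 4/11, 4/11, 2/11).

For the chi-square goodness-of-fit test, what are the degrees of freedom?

df = k − 1 = 4 − 1 = 3

degrees of freedom = 3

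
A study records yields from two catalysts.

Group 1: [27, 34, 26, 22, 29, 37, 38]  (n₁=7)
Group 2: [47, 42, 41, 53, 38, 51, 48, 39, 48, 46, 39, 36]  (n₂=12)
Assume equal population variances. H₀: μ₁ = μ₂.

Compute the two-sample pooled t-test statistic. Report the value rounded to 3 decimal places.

test statistic = -4.991

x̄₁=30.429, s₁=6.024, n₁=7
x̄₂=44.000, s₂=5.543, n₂=12
s_p² = [6·6.024² + 11·5.543²]/17 = 32.6891
SE = √(s_p²·(1/7+1/12)) = 2.7192
t = (30.429−44.000)/2.7192 = -4.9910
df = 17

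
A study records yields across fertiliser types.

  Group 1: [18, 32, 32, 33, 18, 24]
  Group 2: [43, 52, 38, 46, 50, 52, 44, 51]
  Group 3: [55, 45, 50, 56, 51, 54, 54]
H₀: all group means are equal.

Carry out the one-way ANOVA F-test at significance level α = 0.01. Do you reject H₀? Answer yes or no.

Group means [26.17, 47.00, 52.14], grand mean 42.762
SSB = Σnᵢ(x̄ᵢ−x̄)² = 2412.119; SSW = ΣΣ(x−x̄ᵢ)² = 521.690
MSB = 2412.119/2 = 1206.0595; MSW = 521.690/18 = 28.9828
F = MSB/MSW = 41.6129
df = (2, 18)
p-value (upper-tail) = 0.00000
At α=0.01: p < α → reject H₀

reject H₀: yes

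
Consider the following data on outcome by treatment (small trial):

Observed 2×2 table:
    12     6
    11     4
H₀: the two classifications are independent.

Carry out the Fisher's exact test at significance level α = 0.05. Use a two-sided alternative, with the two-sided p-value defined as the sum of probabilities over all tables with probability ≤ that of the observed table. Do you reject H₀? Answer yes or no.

reject H₀: no

Margins: r₁=18, r₂=15, c₁=23, c₂=10, n=33
p_obs = C(18,12)·C(15,11)/C(33,23); sum pmf over tables with pmf ≤ p_obs
p-value (two-sided) = 0.72202
At α=0.05: p ≥ α → fail to reject H₀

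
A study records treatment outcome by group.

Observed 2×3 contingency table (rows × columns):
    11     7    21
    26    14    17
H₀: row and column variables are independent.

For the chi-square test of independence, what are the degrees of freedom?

df = (r−1)(c−1) = (2−1)·(3−1) = 2

degrees of freedom = 2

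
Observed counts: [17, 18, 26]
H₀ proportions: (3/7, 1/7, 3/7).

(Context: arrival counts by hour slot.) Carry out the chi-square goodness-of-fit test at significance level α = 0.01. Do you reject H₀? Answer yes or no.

reject H₀: yes

n = 61; E_i = n·p_i = [26.14, 8.71, 26.14]
χ² = (17−26.14)²/26.14 + (18−8.71)²/8.71 + (26−26.14)²/26.14 = 13.0929
df = 2
p-value (upper-tail) = 0.00144
At α=0.01: p < α → reject H₀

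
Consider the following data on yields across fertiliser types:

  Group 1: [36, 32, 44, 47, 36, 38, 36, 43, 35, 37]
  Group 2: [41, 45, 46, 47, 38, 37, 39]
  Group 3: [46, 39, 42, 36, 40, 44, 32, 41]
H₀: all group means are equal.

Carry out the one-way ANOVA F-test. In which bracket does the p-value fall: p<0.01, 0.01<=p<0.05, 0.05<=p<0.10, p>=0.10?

p-value bracket: p>=0.10

Group means [38.40, 41.86, 40.00], grand mean 39.880
SSB = Σnᵢ(x̄ᵢ−x̄)² = 49.383; SSW = ΣΣ(x−x̄ᵢ)² = 437.257
MSB = 49.383/2 = 24.6914; MSW = 437.257/22 = 19.8753
F = MSB/MSW = 1.2423
df = (2, 22)
p-value (upper-tail) = 0.30819
→ bracket: p>=0.10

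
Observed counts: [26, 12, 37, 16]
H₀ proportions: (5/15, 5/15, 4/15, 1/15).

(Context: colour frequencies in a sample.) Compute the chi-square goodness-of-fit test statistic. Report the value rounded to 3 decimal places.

test statistic = 34.646

n = 91; E_i = n·p_i = [30.33, 30.33, 24.27, 6.07]
χ² = (26−30.33)²/30.33 + (12−30.33)²/30.33 + (37−24.27)²/24.27 + (16−6.07)²/6.07 = 34.6456
df = 3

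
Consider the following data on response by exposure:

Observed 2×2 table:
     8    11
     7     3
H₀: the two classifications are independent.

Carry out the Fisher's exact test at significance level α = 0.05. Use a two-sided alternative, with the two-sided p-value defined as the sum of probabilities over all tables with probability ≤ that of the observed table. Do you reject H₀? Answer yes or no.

Margins: r₁=19, r₂=10, c₁=15, c₂=14, n=29
p_obs = C(19,8)·C(10,7)/C(29,15); sum pmf over tables with pmf ≤ p_obs
p-value (two-sided) = 0.24508
At α=0.05: p ≥ α → fail to reject H₀

reject H₀: no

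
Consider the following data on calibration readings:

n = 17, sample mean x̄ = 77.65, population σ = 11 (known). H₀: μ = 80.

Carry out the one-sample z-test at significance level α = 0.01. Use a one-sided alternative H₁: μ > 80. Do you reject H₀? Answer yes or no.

reject H₀: no

SE = σ/√n = 11/√17 = 2.6679
z = (x̄−μ₀)/SE = (77.65−80)/2.6679 = -0.8808
p-value (one-sided, H₁ greater) = 0.81080
At α=0.01: p ≥ α → fail to reject H₀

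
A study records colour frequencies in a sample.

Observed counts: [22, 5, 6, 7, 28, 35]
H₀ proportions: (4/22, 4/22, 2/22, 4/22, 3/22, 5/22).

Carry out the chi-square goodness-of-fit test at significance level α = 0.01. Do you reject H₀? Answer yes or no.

n = 103; E_i = n·p_i = [18.73, 18.73, 9.36, 18.73, 14.05, 23.41]
χ² = (22−18.73)²/18.73 + (5−18.73)²/18.73 + (6−9.36)²/9.36 + (7−18.73)²/18.73 + (28−14.05)²/14.05 + (35−23.41)²/23.41 = 38.7896
df = 5
p-value (upper-tail) = 0.00000
At α=0.01: p < α → reject H₀

reject H₀: yes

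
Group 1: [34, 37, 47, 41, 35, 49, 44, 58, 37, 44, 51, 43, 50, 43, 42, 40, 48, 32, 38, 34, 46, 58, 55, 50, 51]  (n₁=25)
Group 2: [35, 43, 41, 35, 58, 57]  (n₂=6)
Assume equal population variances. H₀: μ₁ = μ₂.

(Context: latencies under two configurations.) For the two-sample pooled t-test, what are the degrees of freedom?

degrees of freedom = 29

df = n₁ + n₂ − 2 = 25 + 6 − 2 = 29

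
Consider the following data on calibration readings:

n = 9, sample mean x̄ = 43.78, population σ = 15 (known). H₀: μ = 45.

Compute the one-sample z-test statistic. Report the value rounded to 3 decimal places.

SE = σ/√n = 15/√9 = 5.0000
z = (x̄−μ₀)/SE = (43.78−45)/5.0000 = -0.2440

test statistic = -0.244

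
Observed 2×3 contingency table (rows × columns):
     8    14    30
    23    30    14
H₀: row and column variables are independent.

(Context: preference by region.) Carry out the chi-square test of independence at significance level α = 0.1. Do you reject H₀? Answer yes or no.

Row totals [52, 67], col totals [31, 44, 44], n=119
χ² = (8−13.55)²/13.55 + (14−19.23)²/19.23 + (30−19.23)²/19.23 + (23−17.45)²/17.45 + (30−24.77)²/24.77 + (14−24.77)²/24.77 = 17.2782
df = 2
p-value (upper-tail) = 0.00018
At α=0.1: p < α → reject H₀

reject H₀: yes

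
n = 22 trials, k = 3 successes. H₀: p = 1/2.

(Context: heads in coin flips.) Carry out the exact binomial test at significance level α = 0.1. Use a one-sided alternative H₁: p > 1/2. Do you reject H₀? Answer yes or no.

Exact binomial: n=22, k=3, p₀=1/2=0.5000
P(X≥3) from Σ C(n,i)·p₀^i·(1−p₀)^(n−i)
p-value (one-sided, H₁ greater) = 0.99994
At α=0.1: p ≥ α → fail to reject H₀

reject H₀: no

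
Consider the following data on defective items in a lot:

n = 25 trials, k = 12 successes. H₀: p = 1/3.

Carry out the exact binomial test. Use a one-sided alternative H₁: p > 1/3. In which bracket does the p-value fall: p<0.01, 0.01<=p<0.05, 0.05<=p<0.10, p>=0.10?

p-value bracket: 0.05<=p<0.10

Exact binomial: n=25, k=12, p₀=1/3=0.3333
P(X≥12) from Σ C(n,i)·p₀^i·(1−p₀)^(n−i)
p-value (one-sided, H₁ greater) = 0.09179
→ bracket: 0.05<=p<0.10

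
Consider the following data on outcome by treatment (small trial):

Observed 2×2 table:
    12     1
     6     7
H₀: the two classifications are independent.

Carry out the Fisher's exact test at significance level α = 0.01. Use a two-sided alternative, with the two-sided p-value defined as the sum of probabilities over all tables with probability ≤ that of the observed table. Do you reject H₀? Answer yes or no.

Margins: r₁=13, r₂=13, c₁=18, c₂=8, n=26
p_obs = C(13,12)·C(13,6)/C(26,18); sum pmf over tables with pmf ≤ p_obs
p-value (two-sided) = 0.03021
At α=0.01: p ≥ α → fail to reject H₀

reject H₀: no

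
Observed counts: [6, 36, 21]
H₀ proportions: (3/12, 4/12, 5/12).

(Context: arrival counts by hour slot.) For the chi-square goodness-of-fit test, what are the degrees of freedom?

degrees of freedom = 2

df = k − 1 = 3 − 1 = 2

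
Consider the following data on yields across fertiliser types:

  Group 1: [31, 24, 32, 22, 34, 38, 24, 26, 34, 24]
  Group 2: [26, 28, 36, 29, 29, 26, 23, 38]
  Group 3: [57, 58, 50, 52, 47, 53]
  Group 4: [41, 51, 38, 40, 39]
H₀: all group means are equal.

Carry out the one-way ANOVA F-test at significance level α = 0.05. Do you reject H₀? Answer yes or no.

Group means [28.90, 29.38, 52.83, 41.80], grand mean 36.207
SSB = Σnᵢ(x̄ᵢ−x̄)² = 2722.350; SSW = ΣΣ(x−x̄ᵢ)² = 658.408
MSB = 2722.350/3 = 907.4501; MSW = 658.408/25 = 26.3363
F = MSB/MSW = 34.4562
df = (3, 25)
p-value (upper-tail) = 0.00000
At α=0.05: p < α → reject H₀

reject H₀: yes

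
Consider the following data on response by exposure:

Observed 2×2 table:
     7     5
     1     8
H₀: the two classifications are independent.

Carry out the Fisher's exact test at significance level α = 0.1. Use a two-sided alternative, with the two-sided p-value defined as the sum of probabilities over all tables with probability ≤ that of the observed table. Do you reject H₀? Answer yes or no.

reject H₀: yes

Margins: r₁=12, r₂=9, c₁=8, c₂=13, n=21
p_obs = C(12,7)·C(9,1)/C(21,8); sum pmf over tables with pmf ≤ p_obs
p-value (two-sided) = 0.06687
At α=0.1: p < α → reject H₀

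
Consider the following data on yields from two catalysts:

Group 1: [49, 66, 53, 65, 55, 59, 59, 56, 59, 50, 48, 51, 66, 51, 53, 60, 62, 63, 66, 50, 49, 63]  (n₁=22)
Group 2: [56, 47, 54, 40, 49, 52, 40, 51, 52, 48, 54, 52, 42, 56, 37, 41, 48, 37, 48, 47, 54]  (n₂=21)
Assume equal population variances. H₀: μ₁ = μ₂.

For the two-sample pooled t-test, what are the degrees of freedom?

degrees of freedom = 41

df = n₁ + n₂ − 2 = 22 + 21 − 2 = 41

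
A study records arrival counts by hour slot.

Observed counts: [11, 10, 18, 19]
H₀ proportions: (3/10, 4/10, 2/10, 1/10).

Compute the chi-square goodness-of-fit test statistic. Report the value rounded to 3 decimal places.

n = 58; E_i = n·p_i = [17.40, 23.20, 11.60, 5.80]
χ² = (11−17.40)²/17.40 + (10−23.20)²/23.20 + (18−11.60)²/11.60 + (19−5.80)²/5.80 = 43.4368
df = 3

test statistic = 43.437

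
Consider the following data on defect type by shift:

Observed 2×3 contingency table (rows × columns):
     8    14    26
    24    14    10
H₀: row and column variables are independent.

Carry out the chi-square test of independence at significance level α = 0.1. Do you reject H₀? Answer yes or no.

reject H₀: yes

Row totals [48, 48], col totals [32, 28, 36], n=96
χ² = (8−16.00)²/16.00 + (14−14.00)²/14.00 + (26−18.00)²/18.00 + (24−16.00)²/16.00 + (14−14.00)²/14.00 + (10−18.00)²/18.00 = 15.1111
df = 2
p-value (upper-tail) = 0.00052
At α=0.1: p < α → reject H₀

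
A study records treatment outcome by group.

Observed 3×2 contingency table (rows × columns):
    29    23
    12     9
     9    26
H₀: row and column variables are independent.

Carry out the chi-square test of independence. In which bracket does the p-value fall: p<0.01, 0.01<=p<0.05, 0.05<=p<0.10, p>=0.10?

Row totals [52, 21, 35], col totals [50, 58], n=108
χ² = (29−24.07)²/24.07 + (23−27.93)²/27.93 + (12−9.72)²/9.72 + (9−11.28)²/11.28 + (9−16.20)²/16.20 + (26−18.80)²/18.80 = 8.8339
df = 2
p-value (upper-tail) = 0.01207
→ bracket: 0.01<=p<0.05

p-value bracket: 0.01<=p<0.05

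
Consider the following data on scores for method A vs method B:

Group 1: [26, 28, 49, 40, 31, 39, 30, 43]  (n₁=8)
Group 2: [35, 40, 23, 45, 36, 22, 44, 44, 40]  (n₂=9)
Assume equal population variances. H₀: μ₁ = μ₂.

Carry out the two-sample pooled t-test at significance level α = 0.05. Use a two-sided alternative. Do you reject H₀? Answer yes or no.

reject H₀: no

x̄₁=35.750, s₁=8.172, n₁=8
x̄₂=36.556, s₂=8.691, n₂=9
s_p² = [7·8.172² + 8·8.691²]/15 = 71.4481
SE = √(s_p²·(1/8+1/9)) = 4.1073
t = (35.750−36.556)/4.1073 = -0.1961
df = 15
p-value (two-sided) = 0.84714
At α=0.05: p ≥ α → fail to reject H₀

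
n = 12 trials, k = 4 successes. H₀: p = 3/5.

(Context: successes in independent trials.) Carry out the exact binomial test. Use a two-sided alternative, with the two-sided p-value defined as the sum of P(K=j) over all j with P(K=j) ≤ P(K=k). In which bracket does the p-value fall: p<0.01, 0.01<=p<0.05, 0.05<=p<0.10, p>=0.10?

Exact binomial: n=12, k=4, p₀=3/5=0.6000
P(X=j) = C(n,j)·p₀^j·(1−p₀)^(n−j); p = Σ P(X=j) over j with P(X=j) ≤ P(X=4)
p-value (two-sided) = 0.07690
→ bracket: 0.05<=p<0.10

p-value bracket: 0.05<=p<0.10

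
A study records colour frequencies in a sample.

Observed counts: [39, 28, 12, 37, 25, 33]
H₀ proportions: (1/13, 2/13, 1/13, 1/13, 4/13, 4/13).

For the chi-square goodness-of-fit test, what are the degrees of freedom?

df = k − 1 = 6 − 1 = 5

degrees of freedom = 5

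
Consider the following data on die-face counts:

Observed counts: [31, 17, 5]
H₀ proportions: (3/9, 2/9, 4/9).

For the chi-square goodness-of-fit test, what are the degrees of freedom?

degrees of freedom = 2

df = k − 1 = 3 − 1 = 2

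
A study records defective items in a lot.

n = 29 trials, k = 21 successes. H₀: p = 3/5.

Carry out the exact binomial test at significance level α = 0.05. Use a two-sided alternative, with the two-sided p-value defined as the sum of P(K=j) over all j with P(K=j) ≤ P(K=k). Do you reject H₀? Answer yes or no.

Exact binomial: n=29, k=21, p₀=3/5=0.6000
P(X=j) = C(n,j)·p₀^j·(1−p₀)^(n−j); p = Σ P(X=j) over j with P(X=j) ≤ P(X=21)
p-value (two-sided) = 0.18965
At α=0.05: p ≥ α → fail to reject H₀

reject H₀: no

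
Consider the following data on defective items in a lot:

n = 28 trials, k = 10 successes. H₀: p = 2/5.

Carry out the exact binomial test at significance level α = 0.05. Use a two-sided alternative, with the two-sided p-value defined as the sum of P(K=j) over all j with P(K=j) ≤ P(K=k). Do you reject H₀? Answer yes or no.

Exact binomial: n=28, k=10, p₀=2/5=0.4000
P(X=j) = C(n,j)·p₀^j·(1−p₀)^(n−j); p = Σ P(X=j) over j with P(X=j) ≤ P(X=10)
p-value (two-sided) = 0.70356
At α=0.05: p ≥ α → fail to reject H₀

reject H₀: no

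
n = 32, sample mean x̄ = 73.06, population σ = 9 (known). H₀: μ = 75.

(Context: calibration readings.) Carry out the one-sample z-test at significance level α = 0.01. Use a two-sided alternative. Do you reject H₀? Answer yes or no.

SE = σ/√n = 9/√32 = 1.5910
z = (x̄−μ₀)/SE = (73.06−75)/1.5910 = -1.2194
p-value (two-sided) = 0.22271
At α=0.01: p ≥ α → fail to reject H₀

reject H₀: no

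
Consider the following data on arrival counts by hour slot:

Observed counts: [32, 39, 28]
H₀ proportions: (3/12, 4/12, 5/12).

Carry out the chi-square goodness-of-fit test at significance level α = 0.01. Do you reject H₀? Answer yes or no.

n = 99; E_i = n·p_i = [24.75, 33.00, 41.25]
χ² = (32−24.75)²/24.75 + (39−33.00)²/33.00 + (28−41.25)²/41.25 = 7.4707
df = 2
p-value (upper-tail) = 0.02386
At α=0.01: p ≥ α → fail to reject H₀

reject H₀: no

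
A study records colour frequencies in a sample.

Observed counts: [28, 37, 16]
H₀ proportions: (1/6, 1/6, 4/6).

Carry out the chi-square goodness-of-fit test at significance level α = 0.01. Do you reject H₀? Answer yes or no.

n = 81; E_i = n·p_i = [13.50, 13.50, 54.00]
χ² = (28−13.50)²/13.50 + (37−13.50)²/13.50 + (16−54.00)²/54.00 = 83.2222
df = 2
p-value (upper-tail) = 0.00000
At α=0.01: p < α → reject H₀

reject H₀: yes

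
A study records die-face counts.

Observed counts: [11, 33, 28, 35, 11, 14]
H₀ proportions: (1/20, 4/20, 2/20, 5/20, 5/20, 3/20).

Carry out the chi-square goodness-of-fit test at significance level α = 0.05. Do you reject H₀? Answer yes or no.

reject H₀: yes

n = 132; E_i = n·p_i = [6.60, 26.40, 13.20, 33.00, 33.00, 19.80]
χ² = (11−6.60)²/6.60 + (33−26.40)²/26.40 + (28−13.20)²/13.20 + (35−33.00)²/33.00 + (11−33.00)²/33.00 + (14−19.80)²/19.80 = 37.6641
df = 5
p-value (upper-tail) = 0.00000
At α=0.05: p < α → reject H₀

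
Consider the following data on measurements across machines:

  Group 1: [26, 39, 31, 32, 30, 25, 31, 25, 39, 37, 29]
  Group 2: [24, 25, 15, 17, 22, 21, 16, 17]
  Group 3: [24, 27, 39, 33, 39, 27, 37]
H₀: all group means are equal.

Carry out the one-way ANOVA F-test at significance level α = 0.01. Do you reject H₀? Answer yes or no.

reject H₀: yes

Group means [31.27, 19.62, 32.29], grand mean 27.962
SSB = Σnᵢ(x̄ᵢ−x̄)² = 807.476; SSW = ΣΣ(x−x̄ᵢ)² = 607.485
MSB = 807.476/2 = 403.7381; MSW = 607.485/23 = 26.4124
F = MSB/MSW = 15.2859
df = (2, 23)
p-value (upper-tail) = 0.00006
At α=0.01: p < α → reject H₀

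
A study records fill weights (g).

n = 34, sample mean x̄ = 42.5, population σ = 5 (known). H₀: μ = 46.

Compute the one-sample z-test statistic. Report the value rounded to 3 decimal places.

test statistic = -4.082

SE = σ/√n = 5/√34 = 0.8575
z = (x̄−μ₀)/SE = (42.5−46)/0.8575 = -4.0817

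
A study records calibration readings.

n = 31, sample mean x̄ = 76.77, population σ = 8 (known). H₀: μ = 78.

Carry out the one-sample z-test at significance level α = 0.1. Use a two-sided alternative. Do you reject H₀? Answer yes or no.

reject H₀: no

SE = σ/√n = 8/√31 = 1.4368
z = (x̄−μ₀)/SE = (76.77−78)/1.4368 = -0.8560
p-value (two-sided) = 0.39197
At α=0.1: p ≥ α → fail to reject H₀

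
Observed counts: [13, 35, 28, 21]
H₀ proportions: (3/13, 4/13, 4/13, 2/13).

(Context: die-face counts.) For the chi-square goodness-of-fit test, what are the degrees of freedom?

degrees of freedom = 3

df = k − 1 = 4 − 1 = 3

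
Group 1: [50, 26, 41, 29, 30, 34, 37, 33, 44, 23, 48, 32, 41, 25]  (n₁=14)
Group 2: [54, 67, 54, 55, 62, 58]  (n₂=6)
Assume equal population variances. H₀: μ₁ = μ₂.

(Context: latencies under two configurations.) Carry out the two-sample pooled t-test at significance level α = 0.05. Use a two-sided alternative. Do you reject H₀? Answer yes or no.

x̄₁=35.214, s₁=8.550, n₁=14
x̄₂=58.333, s₂=5.241, n₂=6
s_p² = [13·8.550² + 5·5.241²]/18 = 60.4272
SE = √(s_p²·(1/14+1/6)) = 3.7931
t = (35.214−58.333)/3.7931 = -6.0951
df = 18
p-value (two-sided) = 0.00001
At α=0.05: p < α → reject H₀

reject H₀: yes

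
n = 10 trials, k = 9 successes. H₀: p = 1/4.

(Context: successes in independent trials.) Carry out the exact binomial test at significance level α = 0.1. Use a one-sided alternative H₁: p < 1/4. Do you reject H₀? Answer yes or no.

reject H₀: no

Exact binomial: n=10, k=9, p₀=1/4=0.2500
P(X≤9) from Σ C(n,i)·p₀^i·(1−p₀)^(n−i)
p-value (one-sided, H₁ less) = 1.00000
At α=0.1: p ≥ α → fail to reject H₀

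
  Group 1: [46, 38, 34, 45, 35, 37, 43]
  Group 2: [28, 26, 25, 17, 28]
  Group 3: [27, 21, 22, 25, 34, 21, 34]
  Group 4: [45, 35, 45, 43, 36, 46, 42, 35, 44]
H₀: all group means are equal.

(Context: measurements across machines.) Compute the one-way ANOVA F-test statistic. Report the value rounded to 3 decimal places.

Group means [39.71, 24.80, 26.29, 41.22], grand mean 34.179
SSB = Σnᵢ(x̄ᵢ−x̄)² = 1536.894; SSW = ΣΣ(x−x̄ᵢ)² = 589.213
MSB = 1536.894/3 = 512.2981; MSW = 589.213/24 = 24.5505
F = MSB/MSW = 20.8671
df = (3, 24)

test statistic = 20.867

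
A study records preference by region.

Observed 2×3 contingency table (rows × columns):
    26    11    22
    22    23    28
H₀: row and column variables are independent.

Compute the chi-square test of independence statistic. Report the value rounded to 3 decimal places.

Row totals [59, 73], col totals [48, 34, 50], n=132
χ² = (26−21.45)²/21.45 + (11−15.20)²/15.20 + (22−22.35)²/22.35 + (22−26.55)²/26.55 + (23−18.80)²/18.80 + (28−27.65)²/27.65 = 3.8471
df = 2

test statistic = 3.847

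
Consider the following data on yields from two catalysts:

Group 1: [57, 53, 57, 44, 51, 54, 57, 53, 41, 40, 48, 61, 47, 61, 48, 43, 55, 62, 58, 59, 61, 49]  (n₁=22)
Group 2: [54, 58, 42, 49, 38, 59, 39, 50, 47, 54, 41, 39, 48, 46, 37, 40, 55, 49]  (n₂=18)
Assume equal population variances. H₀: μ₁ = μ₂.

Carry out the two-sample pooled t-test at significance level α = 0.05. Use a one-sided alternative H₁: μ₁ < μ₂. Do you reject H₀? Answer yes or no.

reject H₀: no

x̄₁=52.682, s₁=6.848, n₁=22
x̄₂=46.944, s₂=7.133, n₂=18
s_p² = [21·6.848² + 17·7.133²]/38 = 48.6768
SE = √(s_p²·(1/22+1/18)) = 2.2174
t = (52.682−46.944)/2.2174 = 2.5874
df = 38
p-value (one-sided, H₁ less) = 0.99319
At α=0.05: p ≥ α → fail to reject H₀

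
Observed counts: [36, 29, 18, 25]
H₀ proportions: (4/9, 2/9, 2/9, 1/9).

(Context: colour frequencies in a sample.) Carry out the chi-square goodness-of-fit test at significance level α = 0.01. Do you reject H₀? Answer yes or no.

reject H₀: yes

n = 108; E_i = n·p_i = [48.00, 24.00, 24.00, 12.00]
χ² = (36−48.00)²/48.00 + (29−24.00)²/24.00 + (18−24.00)²/24.00 + (25−12.00)²/12.00 = 19.6250
df = 3
p-value (upper-tail) = 0.00020
At α=0.01: p < α → reject H₀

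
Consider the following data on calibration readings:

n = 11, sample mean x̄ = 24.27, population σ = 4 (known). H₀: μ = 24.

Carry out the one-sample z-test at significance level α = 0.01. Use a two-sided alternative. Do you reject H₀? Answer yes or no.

reject H₀: no

SE = σ/√n = 4/√11 = 1.2060
z = (x̄−μ₀)/SE = (24.27−24)/1.2060 = 0.2239
p-value (two-sided) = 0.82286
At α=0.01: p ≥ α → fail to reject H₀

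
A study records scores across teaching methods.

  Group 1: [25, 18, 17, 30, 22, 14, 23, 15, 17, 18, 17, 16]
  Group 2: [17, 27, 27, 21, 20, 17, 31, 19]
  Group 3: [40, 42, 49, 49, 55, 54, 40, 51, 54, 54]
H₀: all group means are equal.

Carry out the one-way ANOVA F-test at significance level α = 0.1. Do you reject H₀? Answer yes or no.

reject H₀: yes

Group means [19.33, 22.38, 48.80], grand mean 29.967
SSB = Σnᵢ(x̄ᵢ−x̄)² = 5364.825; SSW = ΣΣ(x−x̄ᵢ)² = 764.142
MSB = 5364.825/2 = 2682.4125; MSW = 764.142/27 = 28.3015
F = MSB/MSW = 94.7797
df = (2, 27)
p-value (upper-tail) = 0.00000
At α=0.1: p < α → reject H₀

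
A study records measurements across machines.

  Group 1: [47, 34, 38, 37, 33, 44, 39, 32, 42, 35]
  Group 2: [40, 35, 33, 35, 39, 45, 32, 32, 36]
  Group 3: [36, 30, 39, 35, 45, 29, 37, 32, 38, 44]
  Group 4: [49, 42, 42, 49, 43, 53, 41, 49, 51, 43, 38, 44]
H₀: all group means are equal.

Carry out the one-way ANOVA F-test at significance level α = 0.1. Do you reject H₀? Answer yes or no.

reject H₀: yes

Group means [38.10, 36.33, 36.50, 45.33], grand mean 39.439
SSB = Σnᵢ(x̄ᵢ−x̄)² = 608.031; SSW = ΣΣ(x−x̄ᵢ)² = 866.067
MSB = 608.031/3 = 202.6770; MSW = 866.067/37 = 23.4072
F = MSB/MSW = 8.6587
df = (3, 37)
p-value (upper-tail) = 0.00018
At α=0.1: p < α → reject H₀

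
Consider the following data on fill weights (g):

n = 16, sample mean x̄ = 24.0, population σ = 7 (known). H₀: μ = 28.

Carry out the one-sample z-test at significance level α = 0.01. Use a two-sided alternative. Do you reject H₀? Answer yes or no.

reject H₀: no

SE = σ/√n = 7/√16 = 1.7500
z = (x̄−μ₀)/SE = (24.0−28)/1.7500 = -2.2857
p-value (two-sided) = 0.02227
At α=0.01: p ≥ α → fail to reject H₀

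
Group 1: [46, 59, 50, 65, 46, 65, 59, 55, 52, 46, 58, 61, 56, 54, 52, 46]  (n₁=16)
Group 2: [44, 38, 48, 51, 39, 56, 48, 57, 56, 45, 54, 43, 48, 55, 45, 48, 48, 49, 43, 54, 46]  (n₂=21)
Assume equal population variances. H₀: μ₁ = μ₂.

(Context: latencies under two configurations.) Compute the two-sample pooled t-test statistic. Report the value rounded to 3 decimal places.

test statistic = 3.051

x̄₁=54.375, s₁=6.531, n₁=16
x̄₂=48.333, s₂=5.508, n₂=21
s_p² = [15·6.531² + 20·5.508²]/35 = 35.6119
SE = √(s_p²·(1/16+1/21)) = 1.9803
t = (54.375−48.333)/1.9803 = 3.0509
df = 35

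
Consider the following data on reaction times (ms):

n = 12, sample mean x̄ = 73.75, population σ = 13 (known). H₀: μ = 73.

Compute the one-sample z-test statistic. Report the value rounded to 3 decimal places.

SE = σ/√n = 13/√12 = 3.7528
z = (x̄−μ₀)/SE = (73.75−73)/3.7528 = 0.1999

test statistic = 0.200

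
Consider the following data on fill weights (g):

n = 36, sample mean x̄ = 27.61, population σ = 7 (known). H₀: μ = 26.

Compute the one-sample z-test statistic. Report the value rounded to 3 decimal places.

test statistic = 1.380

SE = σ/√n = 7/√36 = 1.1667
z = (x̄−μ₀)/SE = (27.61−26)/1.1667 = 1.3800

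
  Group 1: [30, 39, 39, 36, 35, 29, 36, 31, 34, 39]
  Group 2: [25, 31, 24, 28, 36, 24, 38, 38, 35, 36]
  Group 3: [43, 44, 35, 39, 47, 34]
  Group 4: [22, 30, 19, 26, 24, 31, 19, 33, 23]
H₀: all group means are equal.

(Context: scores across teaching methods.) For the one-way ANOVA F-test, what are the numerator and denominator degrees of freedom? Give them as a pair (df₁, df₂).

k = 4 groups, N = 35 total
df = (k−1, N−k) = (4−1, 35−4) = (3, 31)

degrees of freedom = [3, 31]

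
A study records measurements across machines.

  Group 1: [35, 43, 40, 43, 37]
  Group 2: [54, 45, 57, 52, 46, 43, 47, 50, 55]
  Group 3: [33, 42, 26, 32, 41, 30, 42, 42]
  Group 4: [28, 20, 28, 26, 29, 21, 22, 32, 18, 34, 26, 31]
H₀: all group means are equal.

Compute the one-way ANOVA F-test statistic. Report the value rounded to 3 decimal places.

Group means [39.60, 49.89, 36.00, 26.25], grand mean 36.765
SSB = Σnᵢ(x̄ᵢ−x̄)² = 2921.779; SSW = ΣΣ(x−x̄ᵢ)² = 820.339
MSB = 2921.779/3 = 973.9263; MSW = 820.339/30 = 27.3446
F = MSB/MSW = 35.6167
df = (3, 30)

test statistic = 35.617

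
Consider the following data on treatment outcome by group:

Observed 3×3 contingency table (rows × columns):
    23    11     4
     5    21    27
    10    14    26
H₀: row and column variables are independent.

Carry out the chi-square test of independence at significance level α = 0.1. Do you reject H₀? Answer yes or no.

Row totals [38, 53, 50], col totals [38, 46, 57], n=141
χ² = (23−10.24)²/10.24 + (11−12.40)²/12.40 + (4−15.36)²/15.36 + (5−14.28)²/14.28 + (21−17.29)²/17.29 + (27−21.43)²/21.43 + (10−13.48)²/13.48 + (14−16.31)²/16.31 + (26−20.21)²/20.21 = 35.6172
df = 4
p-value (upper-tail) = 0.00000
At α=0.1: p < α → reject H₀

reject H₀: yes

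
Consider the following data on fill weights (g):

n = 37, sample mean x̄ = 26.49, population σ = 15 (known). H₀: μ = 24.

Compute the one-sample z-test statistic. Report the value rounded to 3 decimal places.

test statistic = 1.010

SE = σ/√n = 15/√37 = 2.4660
z = (x̄−μ₀)/SE = (26.49−24)/2.4660 = 1.0097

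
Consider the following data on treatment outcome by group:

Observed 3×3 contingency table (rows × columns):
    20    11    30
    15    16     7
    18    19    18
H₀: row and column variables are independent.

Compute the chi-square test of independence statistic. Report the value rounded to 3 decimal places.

Row totals [61, 38, 55], col totals [53, 46, 55], n=154
χ² = (20−20.99)²/20.99 + (11−18.22)²/18.22 + (30−21.79)²/21.79 + (15−13.08)²/13.08 + (16−11.35)²/11.35 + (7−13.57)²/13.57 + (18−18.93)²/18.93 + (19−16.43)²/16.43 + (18−19.64)²/19.64 = 11.9601
df = 4

test statistic = 11.960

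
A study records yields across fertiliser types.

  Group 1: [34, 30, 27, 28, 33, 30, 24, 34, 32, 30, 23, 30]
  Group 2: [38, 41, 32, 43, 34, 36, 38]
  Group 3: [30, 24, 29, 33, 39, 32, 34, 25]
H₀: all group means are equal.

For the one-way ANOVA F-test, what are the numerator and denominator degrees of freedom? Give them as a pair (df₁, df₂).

k = 3 groups, N = 27 total
df = (k−1, N−k) = (3−1, 27−3) = (2, 24)

degrees of freedom = [2, 24]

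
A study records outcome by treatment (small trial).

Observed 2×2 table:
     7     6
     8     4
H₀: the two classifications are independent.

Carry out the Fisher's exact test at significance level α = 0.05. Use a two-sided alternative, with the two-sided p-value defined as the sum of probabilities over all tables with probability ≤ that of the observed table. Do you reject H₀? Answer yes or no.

Margins: r₁=13, r₂=12, c₁=15, c₂=10, n=25
p_obs = C(13,7)·C(12,8)/C(25,15); sum pmf over tables with pmf ≤ p_obs
p-value (two-sided) = 0.68817
At α=0.05: p ≥ α → fail to reject H₀

reject H₀: no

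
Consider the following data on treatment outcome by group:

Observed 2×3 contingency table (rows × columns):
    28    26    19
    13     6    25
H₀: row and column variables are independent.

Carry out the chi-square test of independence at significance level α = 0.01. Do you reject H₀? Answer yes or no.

reject H₀: yes

Row totals [73, 44], col totals [41, 32, 44], n=117
χ² = (28−25.58)²/25.58 + (26−19.97)²/19.97 + (19−27.45)²/27.45 + (13−15.42)²/15.42 + (6−12.03)²/12.03 + (25−16.55)²/16.55 = 12.3784
df = 2
p-value (upper-tail) = 0.00205
At α=0.01: p < α → reject H₀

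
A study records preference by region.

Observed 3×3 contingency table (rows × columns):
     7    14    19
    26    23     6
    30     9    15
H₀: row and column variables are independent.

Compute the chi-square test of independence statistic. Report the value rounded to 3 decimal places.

Row totals [40, 55, 54], col totals [63, 46, 40], n=149
χ² = (7−16.91)²/16.91 + (14−12.35)²/12.35 + (19−10.74)²/10.74 + (26−23.26)²/23.26 + (23−16.98)²/16.98 + (6−14.77)²/14.77 + (30−22.83)²/22.83 + (9−16.67)²/16.67 + (15−14.50)²/14.50 = 25.8463
df = 4

test statistic = 25.846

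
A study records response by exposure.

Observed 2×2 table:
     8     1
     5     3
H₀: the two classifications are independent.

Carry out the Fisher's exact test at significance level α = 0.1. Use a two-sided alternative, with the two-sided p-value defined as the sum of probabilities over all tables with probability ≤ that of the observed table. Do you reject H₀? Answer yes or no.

Margins: r₁=9, r₂=8, c₁=13, c₂=4, n=17
p_obs = C(9,8)·C(8,5)/C(17,13); sum pmf over tables with pmf ≤ p_obs
p-value (two-sided) = 0.29412
At α=0.1: p ≥ α → fail to reject H₀

reject H₀: no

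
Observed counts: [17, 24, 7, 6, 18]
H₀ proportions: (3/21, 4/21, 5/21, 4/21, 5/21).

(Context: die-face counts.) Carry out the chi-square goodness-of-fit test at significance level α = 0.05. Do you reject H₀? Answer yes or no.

reject H₀: yes

n = 72; E_i = n·p_i = [10.29, 13.71, 17.14, 13.71, 17.14]
χ² = (17−10.29)²/10.29 + (24−13.71)²/13.71 + (7−17.14)²/17.14 + (6−13.71)²/13.71 + (18−17.14)²/17.14 = 22.4806
df = 4
p-value (upper-tail) = 0.00016
At α=0.05: p < α → reject H₀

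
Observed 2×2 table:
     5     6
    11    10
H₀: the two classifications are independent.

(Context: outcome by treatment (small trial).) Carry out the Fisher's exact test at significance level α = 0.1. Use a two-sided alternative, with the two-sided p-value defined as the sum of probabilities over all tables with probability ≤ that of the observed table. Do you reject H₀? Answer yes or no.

Margins: r₁=11, r₂=21, c₁=16, c₂=16, n=32
p_obs = C(11,5)·C(21,11)/C(32,16); sum pmf over tables with pmf ≤ p_obs
p-value (two-sided) = 1.00000
At α=0.1: p ≥ α → fail to reject H₀

reject H₀: no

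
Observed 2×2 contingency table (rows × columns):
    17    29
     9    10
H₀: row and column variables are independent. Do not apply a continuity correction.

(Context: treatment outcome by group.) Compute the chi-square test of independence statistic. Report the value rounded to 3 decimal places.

test statistic = 0.607

Row totals [46, 19], col totals [26, 39], n=65
χ² = (17−18.40)²/18.40 + (29−27.60)²/27.60 + (9−7.60)²/7.60 + (10−11.40)²/11.40 = 0.6074
df = 1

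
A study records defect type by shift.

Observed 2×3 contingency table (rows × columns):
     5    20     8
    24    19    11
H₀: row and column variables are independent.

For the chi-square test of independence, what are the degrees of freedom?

df = (r−1)(c−1) = (2−1)·(3−1) = 2

degrees of freedom = 2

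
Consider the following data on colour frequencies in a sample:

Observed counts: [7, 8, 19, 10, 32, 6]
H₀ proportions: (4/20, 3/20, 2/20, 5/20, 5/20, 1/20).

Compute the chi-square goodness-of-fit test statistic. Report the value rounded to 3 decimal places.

test statistic = 33.825

n = 82; E_i = n·p_i = [16.40, 12.30, 8.20, 20.50, 20.50, 4.10]
χ² = (7−16.40)²/16.40 + (8−12.30)²/12.30 + (19−8.20)²/8.20 + (10−20.50)²/20.50 + (32−20.50)²/20.50 + (6−4.10)²/4.10 = 33.8252
df = 5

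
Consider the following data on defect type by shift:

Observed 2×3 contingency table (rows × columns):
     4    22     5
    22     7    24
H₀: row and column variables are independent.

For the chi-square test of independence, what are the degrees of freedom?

df = (r−1)(c−1) = (2−1)·(3−1) = 2

degrees of freedom = 2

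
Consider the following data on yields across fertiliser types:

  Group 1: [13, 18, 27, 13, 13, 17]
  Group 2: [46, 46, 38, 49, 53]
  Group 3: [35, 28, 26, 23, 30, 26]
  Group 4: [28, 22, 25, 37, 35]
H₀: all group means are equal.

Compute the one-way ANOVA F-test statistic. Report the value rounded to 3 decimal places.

test statistic = 27.675

Group means [16.83, 46.40, 28.00, 29.40], grand mean 29.455
SSB = Σnᵢ(x̄ᵢ−x̄)² = 2404.221; SSW = ΣΣ(x−x̄ᵢ)² = 521.233
MSB = 2404.221/3 = 801.4071; MSW = 521.233/18 = 28.9574
F = MSB/MSW = 27.6754
df = (3, 18)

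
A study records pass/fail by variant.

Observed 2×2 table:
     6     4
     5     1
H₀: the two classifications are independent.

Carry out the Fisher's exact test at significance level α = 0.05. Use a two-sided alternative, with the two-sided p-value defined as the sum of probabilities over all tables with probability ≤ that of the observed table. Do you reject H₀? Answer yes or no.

reject H₀: no

Margins: r₁=10, r₂=6, c₁=11, c₂=5, n=16
p_obs = C(10,6)·C(6,5)/C(16,11); sum pmf over tables with pmf ≤ p_obs
p-value (two-sided) = 0.58791
At α=0.05: p ≥ α → fail to reject H₀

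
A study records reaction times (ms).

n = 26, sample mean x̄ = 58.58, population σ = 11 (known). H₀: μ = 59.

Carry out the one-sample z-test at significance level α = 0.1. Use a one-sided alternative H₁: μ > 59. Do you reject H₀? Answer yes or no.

reject H₀: no

SE = σ/√n = 11/√26 = 2.1573
z = (x̄−μ₀)/SE = (58.58−59)/2.1573 = -0.1947
p-value (one-sided, H₁ greater) = 0.57718
At α=0.1: p ≥ α → fail to reject H₀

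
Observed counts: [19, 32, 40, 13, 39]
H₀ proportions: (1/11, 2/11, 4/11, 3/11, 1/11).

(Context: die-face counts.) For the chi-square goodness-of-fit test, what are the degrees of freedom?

degrees of freedom = 4

df = k − 1 = 5 − 1 = 4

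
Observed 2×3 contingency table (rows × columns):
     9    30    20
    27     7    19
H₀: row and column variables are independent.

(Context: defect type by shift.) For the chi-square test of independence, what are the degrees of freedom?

degrees of freedom = 2

df = (r−1)(c−1) = (2−1)·(3−1) = 2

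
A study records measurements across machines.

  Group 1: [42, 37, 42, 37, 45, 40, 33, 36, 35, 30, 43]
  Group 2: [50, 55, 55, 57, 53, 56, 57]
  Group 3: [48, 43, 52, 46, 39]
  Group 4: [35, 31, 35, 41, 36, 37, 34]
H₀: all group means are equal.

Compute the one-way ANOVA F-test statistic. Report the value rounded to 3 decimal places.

test statistic = 35.026

Group means [38.18, 54.71, 45.60, 35.57], grand mean 42.667
SSB = Σnᵢ(x̄ᵢ−x̄)² = 1632.687; SSW = ΣΣ(x−x̄ᵢ)² = 403.979
MSB = 1632.687/3 = 544.2291; MSW = 403.979/26 = 15.5377
F = MSB/MSW = 35.0264
df = (3, 26)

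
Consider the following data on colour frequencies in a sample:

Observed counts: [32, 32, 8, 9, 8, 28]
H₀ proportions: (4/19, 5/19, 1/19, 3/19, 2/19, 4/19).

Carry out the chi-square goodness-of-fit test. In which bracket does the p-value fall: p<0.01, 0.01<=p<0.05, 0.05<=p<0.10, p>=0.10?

p-value bracket: 0.05<=p<0.10

n = 117; E_i = n·p_i = [24.63, 30.79, 6.16, 18.47, 12.32, 24.63]
χ² = (32−24.63)²/24.63 + (32−30.79)²/30.79 + (8−6.16)²/6.16 + (9−18.47)²/18.47 + (8−12.32)²/12.32 + (28−24.63)²/24.63 = 9.6342
df = 5
p-value (upper-tail) = 0.08629
→ bracket: 0.05<=p<0.10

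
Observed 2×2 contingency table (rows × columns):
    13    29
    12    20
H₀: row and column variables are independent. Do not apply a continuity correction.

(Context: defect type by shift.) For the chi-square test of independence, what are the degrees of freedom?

degrees of freedom = 1

df = (r−1)(c−1) = (2−1)·(2−1) = 1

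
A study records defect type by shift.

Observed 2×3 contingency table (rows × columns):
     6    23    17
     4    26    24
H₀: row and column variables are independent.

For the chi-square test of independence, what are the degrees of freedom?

df = (r−1)(c−1) = (2−1)·(3−1) = 2

degrees of freedom = 2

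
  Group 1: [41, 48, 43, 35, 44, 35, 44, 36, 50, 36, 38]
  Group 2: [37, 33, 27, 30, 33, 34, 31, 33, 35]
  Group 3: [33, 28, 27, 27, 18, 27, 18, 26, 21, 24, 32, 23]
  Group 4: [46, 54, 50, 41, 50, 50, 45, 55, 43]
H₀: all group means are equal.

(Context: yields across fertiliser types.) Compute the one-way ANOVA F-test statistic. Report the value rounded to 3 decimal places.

test statistic = 48.262

Group means [40.91, 32.56, 25.33, 48.22], grand mean 36.122
SSB = Σnᵢ(x̄ᵢ−x̄)² = 3081.037; SSW = ΣΣ(x−x̄ᵢ)² = 787.354
MSB = 3081.037/3 = 1027.0122; MSW = 787.354/37 = 21.2798
F = MSB/MSW = 48.2622
df = (3, 37)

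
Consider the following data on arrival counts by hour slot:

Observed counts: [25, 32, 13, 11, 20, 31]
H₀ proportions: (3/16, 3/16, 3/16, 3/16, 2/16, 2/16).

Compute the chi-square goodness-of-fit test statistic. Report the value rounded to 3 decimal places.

test statistic = 28.828

n = 132; E_i = n·p_i = [24.75, 24.75, 24.75, 24.75, 16.50, 16.50]
χ² = (25−24.75)²/24.75 + (32−24.75)²/24.75 + (13−24.75)²/24.75 + (11−24.75)²/24.75 + (20−16.50)²/16.50 + (31−16.50)²/16.50 = 28.8283
df = 5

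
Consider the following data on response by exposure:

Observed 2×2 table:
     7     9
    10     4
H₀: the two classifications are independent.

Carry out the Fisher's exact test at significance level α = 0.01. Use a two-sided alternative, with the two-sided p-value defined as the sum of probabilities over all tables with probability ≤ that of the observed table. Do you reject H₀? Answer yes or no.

reject H₀: no

Margins: r₁=16, r₂=14, c₁=17, c₂=13, n=30
p_obs = C(16,7)·C(14,10)/C(30,17); sum pmf over tables with pmf ≤ p_obs
p-value (two-sided) = 0.15898
At α=0.01: p ≥ α → fail to reject H₀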